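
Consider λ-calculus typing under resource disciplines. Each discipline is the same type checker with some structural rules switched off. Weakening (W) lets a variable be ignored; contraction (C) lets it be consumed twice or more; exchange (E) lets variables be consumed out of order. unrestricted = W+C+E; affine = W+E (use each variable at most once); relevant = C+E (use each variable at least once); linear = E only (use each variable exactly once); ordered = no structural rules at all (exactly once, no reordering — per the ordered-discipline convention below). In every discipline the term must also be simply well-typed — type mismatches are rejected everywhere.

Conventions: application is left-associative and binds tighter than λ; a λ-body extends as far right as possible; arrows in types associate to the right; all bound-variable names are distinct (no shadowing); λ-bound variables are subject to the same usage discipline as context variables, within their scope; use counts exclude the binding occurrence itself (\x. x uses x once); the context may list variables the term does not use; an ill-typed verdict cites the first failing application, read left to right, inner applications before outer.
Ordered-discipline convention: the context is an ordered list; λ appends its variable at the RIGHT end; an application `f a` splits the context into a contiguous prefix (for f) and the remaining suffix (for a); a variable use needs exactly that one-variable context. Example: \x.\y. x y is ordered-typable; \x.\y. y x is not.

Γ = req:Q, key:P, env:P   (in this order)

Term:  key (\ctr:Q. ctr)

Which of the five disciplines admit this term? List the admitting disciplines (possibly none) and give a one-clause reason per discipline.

admitted in: none
usage: req: 0×; key: 1×; env: 0×; ctr [bound]: 1×
use order (left to right): key, ctr
typing: ill-typed: can't apply a value of type P
ordered: ✗, a type mismatch blocks all five
linear: ✗, the type mismatch rejects it
affine: ✗, not simply typable
relevant: ✗, fails simple typing
unrestricted: ✗, a type mismatch blocks all five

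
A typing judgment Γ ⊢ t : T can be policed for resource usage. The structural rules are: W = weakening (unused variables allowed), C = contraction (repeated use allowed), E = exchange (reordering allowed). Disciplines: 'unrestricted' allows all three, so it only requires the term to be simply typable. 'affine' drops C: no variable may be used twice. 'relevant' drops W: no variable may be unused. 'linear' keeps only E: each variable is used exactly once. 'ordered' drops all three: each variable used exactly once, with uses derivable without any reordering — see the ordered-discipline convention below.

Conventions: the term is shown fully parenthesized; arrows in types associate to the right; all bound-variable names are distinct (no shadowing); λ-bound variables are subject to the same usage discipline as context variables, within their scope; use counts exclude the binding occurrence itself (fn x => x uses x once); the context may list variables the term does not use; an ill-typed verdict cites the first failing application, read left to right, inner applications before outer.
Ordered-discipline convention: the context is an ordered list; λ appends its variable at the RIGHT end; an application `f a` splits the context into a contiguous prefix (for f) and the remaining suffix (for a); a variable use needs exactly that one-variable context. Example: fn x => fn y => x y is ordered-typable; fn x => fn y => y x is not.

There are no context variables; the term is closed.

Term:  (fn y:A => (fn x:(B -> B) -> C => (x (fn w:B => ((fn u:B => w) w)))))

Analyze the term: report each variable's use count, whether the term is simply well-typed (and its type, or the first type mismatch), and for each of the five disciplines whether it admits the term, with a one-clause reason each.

counts: y [bound] ×0; x [bound] ×1; w [bound] ×2; u [bound] ×0
use order (left to right): x, w, w
typing: well-typed — term : A -> ((B -> B) -> C) -> C
ordered: ✗ — w ×2 used more than once (contraction); unused: y, u — weakening required
linear: ✗ — w ×2 used more than once (contraction); unused: y, u — weakening required
affine: ✗ — w ×2 used more than once (contraction)
relevant: ✗ — unused: y, u — weakening required
unrestricted: ✓ — well-typed at A -> ((B -> B) -> C) -> C; no restrictions here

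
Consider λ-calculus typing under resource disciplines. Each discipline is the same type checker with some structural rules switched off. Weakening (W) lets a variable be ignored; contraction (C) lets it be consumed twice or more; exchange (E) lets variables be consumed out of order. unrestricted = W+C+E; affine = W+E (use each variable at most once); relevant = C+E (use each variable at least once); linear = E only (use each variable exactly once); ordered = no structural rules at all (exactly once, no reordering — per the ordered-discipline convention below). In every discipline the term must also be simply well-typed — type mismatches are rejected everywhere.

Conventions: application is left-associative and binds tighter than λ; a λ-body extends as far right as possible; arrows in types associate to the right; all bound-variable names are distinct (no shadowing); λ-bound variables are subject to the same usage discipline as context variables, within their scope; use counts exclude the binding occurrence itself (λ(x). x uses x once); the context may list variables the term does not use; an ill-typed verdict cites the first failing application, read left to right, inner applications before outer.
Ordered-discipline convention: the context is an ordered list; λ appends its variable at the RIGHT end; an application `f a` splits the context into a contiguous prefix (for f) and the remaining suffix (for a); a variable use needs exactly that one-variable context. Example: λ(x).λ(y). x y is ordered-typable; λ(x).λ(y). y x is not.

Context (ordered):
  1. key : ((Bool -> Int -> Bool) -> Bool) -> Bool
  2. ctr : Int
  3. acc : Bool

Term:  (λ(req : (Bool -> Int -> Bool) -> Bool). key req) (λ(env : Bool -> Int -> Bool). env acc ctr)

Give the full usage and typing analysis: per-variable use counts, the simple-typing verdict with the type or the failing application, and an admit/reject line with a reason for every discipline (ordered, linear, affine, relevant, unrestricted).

use counts: key ×1, ctr ×1, acc ×1, req (bound) ×1, env (bound) ×1
order of uses: key, req, env, acc, ctr
typing: the term checks, with type Bool
ordered ✗ (no contiguous prefix/suffix split fits key, req, env, acc, ctr)
linear ✓ (exactly-once usage across key, ctr, acc, req, env)
affine ✓ (none of key, ctr, acc, req, env used more than once)
relevant ✓ (none of key, ctr, acc, req, env goes unused)
unrestricted ✓ (type-checks (Bool) and nothing is barred)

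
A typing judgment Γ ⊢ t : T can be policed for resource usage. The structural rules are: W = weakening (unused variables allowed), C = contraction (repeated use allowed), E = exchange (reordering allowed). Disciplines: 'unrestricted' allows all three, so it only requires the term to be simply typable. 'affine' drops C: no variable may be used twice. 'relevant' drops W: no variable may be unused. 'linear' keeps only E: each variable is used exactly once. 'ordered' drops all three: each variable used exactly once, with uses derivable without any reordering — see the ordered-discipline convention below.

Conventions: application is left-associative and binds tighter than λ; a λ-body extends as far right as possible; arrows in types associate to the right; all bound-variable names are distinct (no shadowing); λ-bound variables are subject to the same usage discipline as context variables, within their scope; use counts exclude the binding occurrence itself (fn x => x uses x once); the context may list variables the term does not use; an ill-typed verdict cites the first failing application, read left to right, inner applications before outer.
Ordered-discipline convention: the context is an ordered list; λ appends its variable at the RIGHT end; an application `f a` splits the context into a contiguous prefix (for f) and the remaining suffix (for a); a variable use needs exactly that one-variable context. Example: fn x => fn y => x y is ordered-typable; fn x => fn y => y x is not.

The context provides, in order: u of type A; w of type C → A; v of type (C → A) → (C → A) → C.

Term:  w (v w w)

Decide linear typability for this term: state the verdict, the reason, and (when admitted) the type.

no — repeated use of w ×3; u left unused
counts: u: 0×, w: 3×, v: 1×
left-to-right use order: w, v, w, w
typing: well-typed — term : A
across the five disciplines: ordered ✗ · linear ✗ · affine ✗ · relevant ✗ · unrestricted ✓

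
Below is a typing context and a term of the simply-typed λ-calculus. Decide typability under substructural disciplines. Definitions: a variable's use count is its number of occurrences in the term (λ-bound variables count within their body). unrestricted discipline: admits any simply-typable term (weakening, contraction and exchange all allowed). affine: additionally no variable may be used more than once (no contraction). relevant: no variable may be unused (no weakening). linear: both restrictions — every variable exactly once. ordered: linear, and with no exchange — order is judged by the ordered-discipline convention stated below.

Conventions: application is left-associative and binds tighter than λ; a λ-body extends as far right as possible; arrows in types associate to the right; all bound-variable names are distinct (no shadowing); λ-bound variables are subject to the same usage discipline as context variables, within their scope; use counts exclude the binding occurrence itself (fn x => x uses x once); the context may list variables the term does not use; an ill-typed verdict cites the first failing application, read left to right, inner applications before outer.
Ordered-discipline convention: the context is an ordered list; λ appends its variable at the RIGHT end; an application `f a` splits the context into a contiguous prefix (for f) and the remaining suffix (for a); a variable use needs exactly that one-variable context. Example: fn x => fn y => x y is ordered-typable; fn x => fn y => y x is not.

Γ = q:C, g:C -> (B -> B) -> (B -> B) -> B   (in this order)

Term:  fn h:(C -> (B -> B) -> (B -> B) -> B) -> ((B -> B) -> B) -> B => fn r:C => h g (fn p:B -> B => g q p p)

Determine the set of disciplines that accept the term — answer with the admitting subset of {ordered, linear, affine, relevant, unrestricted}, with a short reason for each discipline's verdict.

admitted in: unrestricted
variable uses: q: 1; g: 2; h [bound]: 1; r [bound]: 0; p [bound]: 2
left-to-right use order: h, g, g, q, p, p
typing: well-typed — term : ((C -> (B -> B) -> (B -> B) -> B) -> ((B -> B) -> B) -> B) -> C -> B
ordered: ✗ — uses contraction: g ×2, p ×2; r never used (weakening)
linear: ✗ — uses contraction: g ×2, p ×2; r never used (weakening)
affine: ✗ — uses contraction: g ×2, p ×2
relevant: ✗ — r never used (weakening)
unrestricted: ✓ — type-checks (((C -> (B -> B) -> (B -> B) -> B) -> ((B -> B) -> B) -> B) -> C -> B) and nothing is barred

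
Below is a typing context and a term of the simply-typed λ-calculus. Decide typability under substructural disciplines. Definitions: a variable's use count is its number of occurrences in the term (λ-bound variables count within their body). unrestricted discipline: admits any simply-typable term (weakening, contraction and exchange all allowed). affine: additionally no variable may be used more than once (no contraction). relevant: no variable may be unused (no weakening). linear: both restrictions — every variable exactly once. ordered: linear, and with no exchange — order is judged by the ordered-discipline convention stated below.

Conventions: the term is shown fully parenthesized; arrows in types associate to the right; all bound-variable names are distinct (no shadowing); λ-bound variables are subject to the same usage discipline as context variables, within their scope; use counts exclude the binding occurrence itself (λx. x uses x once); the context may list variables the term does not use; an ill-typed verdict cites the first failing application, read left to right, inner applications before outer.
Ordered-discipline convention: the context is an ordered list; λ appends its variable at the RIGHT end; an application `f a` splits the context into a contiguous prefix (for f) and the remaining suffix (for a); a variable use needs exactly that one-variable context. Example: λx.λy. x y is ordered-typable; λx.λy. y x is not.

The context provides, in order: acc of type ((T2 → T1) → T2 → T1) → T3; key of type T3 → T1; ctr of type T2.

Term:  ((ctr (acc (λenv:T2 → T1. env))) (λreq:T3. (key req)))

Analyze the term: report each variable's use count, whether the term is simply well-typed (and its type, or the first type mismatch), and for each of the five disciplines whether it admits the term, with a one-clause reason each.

use counts: acc: 1, key: 1, ctr: 1, env (λ-bound): 1, req (λ-bound): 1
order of uses: ctr, acc, env, key, req
typing: ill-typed: non-function type T2 applied to an argument
ordered: ✗, the type mismatch rejects it
linear: ✗, not simply typable
affine: ✗, fails simple typing
relevant: ✗, a type mismatch blocks all five
unrestricted: ✗, the type mismatch rejects it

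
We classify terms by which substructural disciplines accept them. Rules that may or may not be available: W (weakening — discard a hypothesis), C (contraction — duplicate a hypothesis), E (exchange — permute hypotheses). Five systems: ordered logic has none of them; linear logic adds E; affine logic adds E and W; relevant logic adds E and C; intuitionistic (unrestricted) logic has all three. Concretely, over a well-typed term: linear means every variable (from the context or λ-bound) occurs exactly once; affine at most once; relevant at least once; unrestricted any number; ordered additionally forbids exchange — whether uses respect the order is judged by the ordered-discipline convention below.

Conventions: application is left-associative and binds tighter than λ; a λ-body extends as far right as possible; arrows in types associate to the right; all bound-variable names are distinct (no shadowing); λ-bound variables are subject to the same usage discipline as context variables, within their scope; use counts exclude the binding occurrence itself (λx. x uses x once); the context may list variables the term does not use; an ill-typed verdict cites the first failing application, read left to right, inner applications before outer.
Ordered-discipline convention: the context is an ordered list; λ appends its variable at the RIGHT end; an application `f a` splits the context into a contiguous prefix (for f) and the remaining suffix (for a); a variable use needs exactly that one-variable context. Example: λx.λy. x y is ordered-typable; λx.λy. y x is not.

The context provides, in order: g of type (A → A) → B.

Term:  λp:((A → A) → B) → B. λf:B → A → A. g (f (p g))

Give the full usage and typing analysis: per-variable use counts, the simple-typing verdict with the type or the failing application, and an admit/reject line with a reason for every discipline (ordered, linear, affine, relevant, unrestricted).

usage: g: 2×; p (λ-bound): 1×; f (λ-bound): 1×
order of uses: g, f, p, g
typing: the term checks, with type (((A → A) → B) → B) → (B → A → A) → B
ordered: ✗ — repeated use of g ×2
linear: ✗ — repeated use of g ×2
affine: ✗ — repeated use of g ×2
relevant: ✓ — none of g, p, f goes unused
unrestricted: ✓ — typability at (((A → A) → B) → B) → (B → A → A) → B is all that's needed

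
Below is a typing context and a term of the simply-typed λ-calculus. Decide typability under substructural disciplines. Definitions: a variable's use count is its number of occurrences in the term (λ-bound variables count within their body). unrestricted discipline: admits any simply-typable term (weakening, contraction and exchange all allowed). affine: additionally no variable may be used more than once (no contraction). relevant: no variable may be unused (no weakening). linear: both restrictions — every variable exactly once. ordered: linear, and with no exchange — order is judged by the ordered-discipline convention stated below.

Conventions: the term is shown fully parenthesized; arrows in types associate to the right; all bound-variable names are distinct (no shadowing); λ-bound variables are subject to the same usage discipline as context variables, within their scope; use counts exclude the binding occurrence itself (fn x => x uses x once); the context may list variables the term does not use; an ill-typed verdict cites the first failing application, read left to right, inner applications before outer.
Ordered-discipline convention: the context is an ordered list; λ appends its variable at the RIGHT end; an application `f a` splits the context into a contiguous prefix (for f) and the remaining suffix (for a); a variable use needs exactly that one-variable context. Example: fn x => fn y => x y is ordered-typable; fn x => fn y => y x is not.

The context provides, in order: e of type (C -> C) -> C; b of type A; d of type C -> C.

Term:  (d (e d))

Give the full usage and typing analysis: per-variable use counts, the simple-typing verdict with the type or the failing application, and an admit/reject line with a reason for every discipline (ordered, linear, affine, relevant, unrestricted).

usage: e=1, b=0, d=2
left-to-right use order: d, e, d
typing: well-typed at C
ordered ✗ (d ×2 used more than once (contraction); unused: b — weakening required)
linear ✗ (d ×2 used more than once (contraction); unused: b — weakening required)
affine ✗ (d ×2 used more than once (contraction))
relevant ✗ (unused: b — weakening required)
unrestricted ✓ (typability at C is all that's needed)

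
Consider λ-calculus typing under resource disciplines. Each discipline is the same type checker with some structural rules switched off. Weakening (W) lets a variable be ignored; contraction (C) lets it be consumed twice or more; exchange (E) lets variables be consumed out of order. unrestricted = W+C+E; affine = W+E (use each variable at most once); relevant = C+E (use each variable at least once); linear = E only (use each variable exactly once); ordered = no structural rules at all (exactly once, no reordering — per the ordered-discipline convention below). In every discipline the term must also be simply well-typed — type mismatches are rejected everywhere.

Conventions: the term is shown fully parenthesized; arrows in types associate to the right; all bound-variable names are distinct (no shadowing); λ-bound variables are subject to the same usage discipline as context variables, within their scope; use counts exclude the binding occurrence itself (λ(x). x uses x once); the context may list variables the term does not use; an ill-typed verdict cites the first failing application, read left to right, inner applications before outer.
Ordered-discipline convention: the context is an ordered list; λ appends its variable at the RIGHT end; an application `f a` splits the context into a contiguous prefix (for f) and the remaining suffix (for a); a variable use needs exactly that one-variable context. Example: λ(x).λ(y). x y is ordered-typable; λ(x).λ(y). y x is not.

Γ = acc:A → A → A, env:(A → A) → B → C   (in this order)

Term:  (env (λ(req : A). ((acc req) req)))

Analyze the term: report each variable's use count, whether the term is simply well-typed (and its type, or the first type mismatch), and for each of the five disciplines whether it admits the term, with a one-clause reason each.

use counts: acc=1; env=1; req (λ-bound)=2
left-to-right use order: env, acc, req, req
typing: ✓ — B → C
ordered: ✗ — repeated use of req ×2
linear: ✗ — repeated use of req ×2
affine: ✗ — repeated use of req ×2
relevant: ✓ — at least one use each (acc, env, req)
unrestricted: ✓ — type-checks (B → C) and nothing is barred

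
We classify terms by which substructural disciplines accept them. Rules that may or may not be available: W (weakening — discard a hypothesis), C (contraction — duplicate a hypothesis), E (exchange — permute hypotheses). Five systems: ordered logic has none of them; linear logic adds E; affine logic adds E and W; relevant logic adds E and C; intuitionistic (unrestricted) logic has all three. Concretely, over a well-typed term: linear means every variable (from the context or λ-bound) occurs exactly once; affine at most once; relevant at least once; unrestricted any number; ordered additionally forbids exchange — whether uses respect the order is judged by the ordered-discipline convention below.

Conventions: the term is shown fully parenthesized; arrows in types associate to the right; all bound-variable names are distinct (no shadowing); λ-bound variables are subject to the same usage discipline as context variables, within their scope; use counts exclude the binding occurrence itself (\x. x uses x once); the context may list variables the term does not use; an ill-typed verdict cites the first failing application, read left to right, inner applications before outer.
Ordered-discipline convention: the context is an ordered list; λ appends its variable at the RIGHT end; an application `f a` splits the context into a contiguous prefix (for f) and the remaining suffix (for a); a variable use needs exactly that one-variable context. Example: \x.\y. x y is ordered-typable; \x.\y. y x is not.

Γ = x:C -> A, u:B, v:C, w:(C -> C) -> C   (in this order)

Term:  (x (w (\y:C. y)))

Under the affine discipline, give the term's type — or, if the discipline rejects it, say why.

term : A
variable uses: x ×1; u ×0; v ×0; w ×1; y (λ-bound) ×1
use order (left to right): x, w, y
typing: ✓ — A
all disciplines: ordered ✗ · linear ✗ · affine ✓ · relevant ✗ · unrestricted ✓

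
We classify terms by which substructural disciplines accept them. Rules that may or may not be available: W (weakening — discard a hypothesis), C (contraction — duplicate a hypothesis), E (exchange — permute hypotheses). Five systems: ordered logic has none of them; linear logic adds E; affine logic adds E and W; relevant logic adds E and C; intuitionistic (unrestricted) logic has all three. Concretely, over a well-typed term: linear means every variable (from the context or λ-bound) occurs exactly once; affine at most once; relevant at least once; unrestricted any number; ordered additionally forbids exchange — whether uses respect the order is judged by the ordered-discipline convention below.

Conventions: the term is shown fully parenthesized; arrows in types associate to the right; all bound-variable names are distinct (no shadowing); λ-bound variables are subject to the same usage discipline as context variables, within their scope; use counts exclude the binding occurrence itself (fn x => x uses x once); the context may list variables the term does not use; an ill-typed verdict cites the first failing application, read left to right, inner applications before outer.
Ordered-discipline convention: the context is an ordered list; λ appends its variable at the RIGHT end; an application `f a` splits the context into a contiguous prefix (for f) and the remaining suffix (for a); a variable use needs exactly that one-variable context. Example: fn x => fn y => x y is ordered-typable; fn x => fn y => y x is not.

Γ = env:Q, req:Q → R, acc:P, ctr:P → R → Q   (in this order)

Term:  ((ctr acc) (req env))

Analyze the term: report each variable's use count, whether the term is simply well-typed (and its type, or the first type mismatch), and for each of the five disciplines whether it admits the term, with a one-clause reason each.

usage: env=1, req=1, acc=1, ctr=1
uses in reading order: ctr, acc, req, env
typing: ✓ — Q
ordered ✗ (needs exchange: uses follow ctr, acc, req, env)
linear ✓ (single use per variable (env, req, acc, ctr))
affine ✓ (no duplicate uses among env, req, acc, ctr)
relevant ✓ (env, req, acc, ctr: all used, weakening unneeded)
unrestricted ✓ (well-typed at Q; no restrictions here)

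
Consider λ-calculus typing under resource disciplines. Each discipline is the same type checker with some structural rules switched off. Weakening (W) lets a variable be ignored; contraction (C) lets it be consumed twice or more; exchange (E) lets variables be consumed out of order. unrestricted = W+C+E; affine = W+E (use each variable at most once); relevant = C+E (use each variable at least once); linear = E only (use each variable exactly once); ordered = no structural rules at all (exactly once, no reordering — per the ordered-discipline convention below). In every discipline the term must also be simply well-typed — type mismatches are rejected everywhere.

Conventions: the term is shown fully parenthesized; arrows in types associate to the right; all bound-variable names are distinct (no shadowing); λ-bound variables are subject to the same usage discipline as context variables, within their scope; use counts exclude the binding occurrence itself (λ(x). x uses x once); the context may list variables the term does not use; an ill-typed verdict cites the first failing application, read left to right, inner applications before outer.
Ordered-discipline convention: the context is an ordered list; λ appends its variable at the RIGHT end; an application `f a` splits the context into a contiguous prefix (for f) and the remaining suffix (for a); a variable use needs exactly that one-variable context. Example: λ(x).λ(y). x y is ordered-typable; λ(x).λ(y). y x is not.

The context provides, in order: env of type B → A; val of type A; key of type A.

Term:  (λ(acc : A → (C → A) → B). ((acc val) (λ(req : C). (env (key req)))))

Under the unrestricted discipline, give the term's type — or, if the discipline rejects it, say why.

not well-typed under unrestricted — not simply typable
use counts: env: 1; val: 1; key: 1; acc [bound]: 1; req [bound]: 1
order of uses: acc, val, env, key, req
typing: ill-typed: applying a non-function (A)
across the five disciplines: ordered ✗; linear ✗; affine ✗; relevant ✗; unrestricted ✗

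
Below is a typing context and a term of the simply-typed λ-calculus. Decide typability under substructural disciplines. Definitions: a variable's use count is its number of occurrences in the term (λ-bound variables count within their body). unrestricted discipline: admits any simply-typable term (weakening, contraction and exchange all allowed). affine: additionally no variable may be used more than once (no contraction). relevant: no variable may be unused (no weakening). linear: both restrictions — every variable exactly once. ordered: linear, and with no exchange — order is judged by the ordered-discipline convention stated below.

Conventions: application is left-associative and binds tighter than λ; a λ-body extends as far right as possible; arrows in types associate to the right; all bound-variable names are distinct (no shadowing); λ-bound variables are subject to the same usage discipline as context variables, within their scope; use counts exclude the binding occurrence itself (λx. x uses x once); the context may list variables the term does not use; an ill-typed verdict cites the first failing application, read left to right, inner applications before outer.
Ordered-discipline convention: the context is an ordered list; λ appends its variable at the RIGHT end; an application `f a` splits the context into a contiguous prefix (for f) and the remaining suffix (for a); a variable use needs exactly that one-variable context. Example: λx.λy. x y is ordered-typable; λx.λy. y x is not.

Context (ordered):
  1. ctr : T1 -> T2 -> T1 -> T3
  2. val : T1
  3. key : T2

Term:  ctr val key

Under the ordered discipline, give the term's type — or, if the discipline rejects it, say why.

term : T1 -> T3
counts: ctr: 1, val: 1, key: 1
use order (left to right): ctr, val, key
typing: well-typed — term : T1 -> T3
all disciplines: ordered ✓ · linear ✓ · affine ✓ · relevant ✓ · unrestricted ✓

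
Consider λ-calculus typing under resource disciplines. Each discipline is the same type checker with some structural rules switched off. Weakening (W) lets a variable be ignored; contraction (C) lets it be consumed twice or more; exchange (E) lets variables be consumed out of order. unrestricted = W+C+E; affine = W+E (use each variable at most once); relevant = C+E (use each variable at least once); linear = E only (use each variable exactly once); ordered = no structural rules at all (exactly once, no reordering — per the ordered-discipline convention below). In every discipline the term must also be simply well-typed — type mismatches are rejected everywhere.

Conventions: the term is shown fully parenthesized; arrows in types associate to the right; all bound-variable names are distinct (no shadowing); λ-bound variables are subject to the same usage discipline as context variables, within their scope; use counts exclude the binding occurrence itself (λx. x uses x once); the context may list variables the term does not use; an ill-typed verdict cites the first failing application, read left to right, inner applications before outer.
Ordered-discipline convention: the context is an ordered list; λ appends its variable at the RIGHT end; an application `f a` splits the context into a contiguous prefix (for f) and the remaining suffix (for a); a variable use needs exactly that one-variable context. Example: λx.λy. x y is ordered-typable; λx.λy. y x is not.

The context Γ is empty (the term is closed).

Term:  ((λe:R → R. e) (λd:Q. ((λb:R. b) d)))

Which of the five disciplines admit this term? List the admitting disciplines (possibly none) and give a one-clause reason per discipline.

admitting disciplines: none
counts: e (λ-bound)=1, d (λ-bound)=1, b (λ-bound)=1
use order (left to right): e, b, d
typing: ill-typed: an application expects R but receives Q
ordered: ✗, a type mismatch blocks all five
linear: ✗, the type mismatch rejects it
affine: ✗, not simply typable
relevant: ✗, fails simple typing
unrestricted: ✗, a type mismatch blocks all five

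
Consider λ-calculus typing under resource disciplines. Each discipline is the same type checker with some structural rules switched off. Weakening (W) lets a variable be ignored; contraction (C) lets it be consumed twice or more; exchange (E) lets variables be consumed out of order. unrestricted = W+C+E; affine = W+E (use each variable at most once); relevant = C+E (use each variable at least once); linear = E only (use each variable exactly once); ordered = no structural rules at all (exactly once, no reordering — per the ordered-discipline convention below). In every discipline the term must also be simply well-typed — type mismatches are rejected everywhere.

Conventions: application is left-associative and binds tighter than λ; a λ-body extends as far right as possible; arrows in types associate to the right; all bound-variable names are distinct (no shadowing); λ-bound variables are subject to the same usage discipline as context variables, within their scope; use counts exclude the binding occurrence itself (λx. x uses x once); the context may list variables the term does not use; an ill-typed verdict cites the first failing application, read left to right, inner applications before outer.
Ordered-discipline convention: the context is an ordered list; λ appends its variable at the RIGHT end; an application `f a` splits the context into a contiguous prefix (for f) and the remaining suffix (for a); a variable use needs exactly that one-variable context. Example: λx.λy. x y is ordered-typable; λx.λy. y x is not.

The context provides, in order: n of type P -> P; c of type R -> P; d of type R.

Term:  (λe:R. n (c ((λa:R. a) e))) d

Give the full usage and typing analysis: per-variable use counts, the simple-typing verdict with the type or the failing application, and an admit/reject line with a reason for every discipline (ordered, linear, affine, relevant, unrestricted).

variable uses: n=1, c=1, d=1, e [bound]=1, a [bound]=1
use order (left to right): n, c, a, e, d
typing: the term checks, with type P
ordered ✓ (n, c, d, e, a once each; derivable with no W/C/E)
linear ✓ (each of n, c, d, e, a used exactly once)
affine ✓ (at most one use each (n, c, d, e, a))
relevant ✓ (none of n, c, d, e, a goes unused)
unrestricted ✓ (type-checks (P) and nothing is barred)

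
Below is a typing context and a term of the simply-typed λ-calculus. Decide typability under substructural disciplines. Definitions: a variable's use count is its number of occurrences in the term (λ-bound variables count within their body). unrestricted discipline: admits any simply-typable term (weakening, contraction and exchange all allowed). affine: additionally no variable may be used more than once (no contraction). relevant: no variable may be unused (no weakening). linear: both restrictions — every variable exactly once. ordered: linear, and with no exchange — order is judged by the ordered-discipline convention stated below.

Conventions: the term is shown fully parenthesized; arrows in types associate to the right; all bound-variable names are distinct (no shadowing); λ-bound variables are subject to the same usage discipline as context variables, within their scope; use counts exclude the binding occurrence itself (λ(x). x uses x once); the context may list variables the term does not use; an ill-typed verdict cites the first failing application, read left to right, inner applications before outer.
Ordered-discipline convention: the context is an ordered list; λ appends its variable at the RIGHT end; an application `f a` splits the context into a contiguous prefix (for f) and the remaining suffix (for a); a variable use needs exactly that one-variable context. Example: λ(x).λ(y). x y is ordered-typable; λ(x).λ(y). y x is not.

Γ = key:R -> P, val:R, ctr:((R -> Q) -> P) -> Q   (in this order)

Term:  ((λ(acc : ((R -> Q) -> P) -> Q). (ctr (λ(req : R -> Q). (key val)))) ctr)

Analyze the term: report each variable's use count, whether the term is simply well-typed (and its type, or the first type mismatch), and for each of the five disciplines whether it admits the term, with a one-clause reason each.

use counts: key: 1, val: 1, ctr: 2, acc (bound): 0, req (bound): 0
order of uses: ctr, key, val, ctr
typing: ✓ — Q
ordered: ✗ — repeated use of ctr ×2; unused: acc, req — weakening required
linear: ✗ — repeated use of ctr ×2; unused: acc, req — weakening required
affine: ✗ — repeated use of ctr ×2
relevant: ✗ — unused: acc, req — weakening required
unrestricted: ✓ — type-checks (Q) and nothing is barred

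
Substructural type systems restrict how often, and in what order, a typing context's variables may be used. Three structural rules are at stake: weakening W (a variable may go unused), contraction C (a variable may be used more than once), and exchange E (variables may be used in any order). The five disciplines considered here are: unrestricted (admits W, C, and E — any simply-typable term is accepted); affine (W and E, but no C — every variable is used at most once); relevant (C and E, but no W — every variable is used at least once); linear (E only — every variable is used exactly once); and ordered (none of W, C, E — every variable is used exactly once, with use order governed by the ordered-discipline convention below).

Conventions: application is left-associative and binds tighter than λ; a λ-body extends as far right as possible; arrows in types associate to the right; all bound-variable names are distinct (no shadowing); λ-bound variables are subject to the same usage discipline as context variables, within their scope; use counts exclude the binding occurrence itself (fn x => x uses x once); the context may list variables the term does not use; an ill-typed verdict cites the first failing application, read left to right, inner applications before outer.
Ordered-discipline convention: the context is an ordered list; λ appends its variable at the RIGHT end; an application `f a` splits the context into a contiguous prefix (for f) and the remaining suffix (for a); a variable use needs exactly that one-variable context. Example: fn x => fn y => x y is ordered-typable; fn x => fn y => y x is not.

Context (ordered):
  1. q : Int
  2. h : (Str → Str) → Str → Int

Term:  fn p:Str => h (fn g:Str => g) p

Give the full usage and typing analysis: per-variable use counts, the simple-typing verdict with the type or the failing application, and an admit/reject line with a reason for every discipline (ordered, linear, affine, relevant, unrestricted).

usage: q: 0, h: 1, p [bound]: 1, g [bound]: 1
uses in reading order: h, g, p
typing: ✓ — Str → Int
ordered: ✗ — q left unused
linear: ✗ — q left unused
affine: ✓ — at most one use each (q, h, p, g)
relevant: ✗ — q left unused
unrestricted: ✓ — typability at Str → Int is all that's needed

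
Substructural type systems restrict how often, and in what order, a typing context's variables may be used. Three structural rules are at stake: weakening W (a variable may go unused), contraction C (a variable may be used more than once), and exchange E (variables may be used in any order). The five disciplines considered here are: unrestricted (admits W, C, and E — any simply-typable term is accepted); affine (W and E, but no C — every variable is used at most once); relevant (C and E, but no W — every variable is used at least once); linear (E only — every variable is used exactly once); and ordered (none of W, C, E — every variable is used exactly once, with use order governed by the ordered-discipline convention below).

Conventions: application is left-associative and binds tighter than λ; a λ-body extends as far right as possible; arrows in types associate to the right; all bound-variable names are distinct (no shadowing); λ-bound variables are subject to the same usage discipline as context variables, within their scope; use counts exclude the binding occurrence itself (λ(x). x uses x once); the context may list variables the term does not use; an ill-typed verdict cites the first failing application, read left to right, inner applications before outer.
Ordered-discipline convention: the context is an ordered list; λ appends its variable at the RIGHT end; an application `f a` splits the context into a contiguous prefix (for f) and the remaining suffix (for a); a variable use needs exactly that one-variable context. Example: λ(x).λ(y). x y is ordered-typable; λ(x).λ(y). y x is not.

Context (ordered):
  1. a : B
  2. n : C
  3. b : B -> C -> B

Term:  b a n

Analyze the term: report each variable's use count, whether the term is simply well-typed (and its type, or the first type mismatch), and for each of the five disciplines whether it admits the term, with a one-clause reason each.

usage: a=1, n=1, b=1
order of uses: b, a, n
typing: well-typed at B
ordered: ✗ — use order b, a, n needs exchange
linear: ✓ — a, n, b: one use apiece
affine: ✓ — no duplicate uses among a, n, b
relevant: ✓ — every one of a, n, b appears
unrestricted: ✓ — well-typed at B; no restrictions here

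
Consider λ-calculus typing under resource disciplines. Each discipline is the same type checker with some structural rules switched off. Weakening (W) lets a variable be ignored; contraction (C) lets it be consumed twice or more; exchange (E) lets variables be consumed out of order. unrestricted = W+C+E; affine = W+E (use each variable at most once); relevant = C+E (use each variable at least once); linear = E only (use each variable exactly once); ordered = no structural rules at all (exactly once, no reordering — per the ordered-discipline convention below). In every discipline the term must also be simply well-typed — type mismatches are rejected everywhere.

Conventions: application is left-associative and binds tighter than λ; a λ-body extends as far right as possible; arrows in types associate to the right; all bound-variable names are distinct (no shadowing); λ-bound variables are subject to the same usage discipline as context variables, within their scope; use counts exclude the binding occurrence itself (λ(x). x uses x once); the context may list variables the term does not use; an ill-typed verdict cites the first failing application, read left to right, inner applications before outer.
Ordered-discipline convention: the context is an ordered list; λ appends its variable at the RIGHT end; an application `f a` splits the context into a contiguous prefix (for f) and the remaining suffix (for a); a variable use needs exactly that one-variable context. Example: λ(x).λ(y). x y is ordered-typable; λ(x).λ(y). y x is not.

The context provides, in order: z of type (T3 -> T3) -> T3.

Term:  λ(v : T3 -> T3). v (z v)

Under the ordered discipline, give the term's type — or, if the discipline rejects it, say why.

not well-typed under ordered — uses contraction: v ×2
use counts: z=1, v [bound]=2
order of uses: v, z, v
typing: ✓ — (T3 -> T3) -> T3
summary: ordered ✗ · linear ✗ · affine ✗ · relevant ✓ · unrestricted ✓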